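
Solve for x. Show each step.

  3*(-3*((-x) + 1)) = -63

Step 1. [3*(-3*((-x) + 1)) = -63] divide by the outer 3 ⇒ div: -3*((-x) + 1) = -21.
Step 2. [-3*((-x) + 1) = -21] leading coefficient -3: divide by -3, so div: (-x) + 1 = 7.
Step 3. [(-x) + 1 = 7] peel the +1: subtract 1 from each side, so sub: -x = 6.
Step 4. [-x = 6] LHS negated; negate both sides. So neg: x = -6.

Answer: x ∈ {-6}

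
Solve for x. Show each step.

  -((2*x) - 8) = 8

Step 1. [-((2*x) - 8) = 8] LHS negated; negate both sides, so neg: (2*x) - 8 = -8.
Step 2. [(2*x) - 8 = -8] 2 divides every term; factor it out, so factor: x - 4 = -4.
Step 3. [x - 4 = -4] -4 is outermost — add 4 both sides. So sub: x = 0.

Answer: x ∈ {0}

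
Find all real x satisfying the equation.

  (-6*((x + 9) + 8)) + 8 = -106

Step 1. [(-6*((x + 9) + 8)) + 8 = -106] subtract 8: x sits inside (… + 8). So sub: -6*((x + 9) + 8) = -114.
Step 2. [-6*((x + 9) + 8) = -114] leading coefficient -6: divide by -6 ⇒ div: (x + 9) + 8 = 19.
Step 3. [(x + 9) + 8 = 19] subtract 8: x sits inside (… + 8). So sub: x + 9 = 11.
Step 4. [x + 9 = 11] peel the +9: subtract 9 from each side. So sub: x = 2.

Answer: x ∈ {2}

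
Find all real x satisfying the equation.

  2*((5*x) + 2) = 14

Step 1. [2*((5*x) + 2) = 14] 2 out front; divide by 2 ⇒ div: (5*x) + 2 = 7.
Step 2. [(5*x) + 2 = 7] the outer +2 inverts by subtracting 2. So sub: 5*x = 5.
Step 3. [5*x = 5] divide by the outer 5. So div: x = 1.

Answer: x ∈ {1}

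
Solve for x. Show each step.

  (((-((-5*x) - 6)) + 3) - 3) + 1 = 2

Step 1. [(((-((-5*x) - 6)) + 3) - 3) + 1 = 2] subtract 1: x sits inside (… + 1), so sub: ((-((-5*x) - 6)) + 3) - 3 = 1.
Step 2. [((-((-5*x) - 6)) + 3) - 3 = 1] add 3: x sits inside (… - 3). So sub: (-((-5*x) - 6)) + 3 = 4.
Step 3. [(-((-5*x) - 6)) + 3 = 4] peel the +3: subtract 3 from each side ⇒ sub: -((-5*x) - 6) = 1.
Step 4. [-((-5*x) - 6) = 1] flip signs both sides. So neg: (-5*x) - 6 = -1.
Step 5. [(-5*x) - 6 = -1] 6 comes off first (add 6). So sub: -5*x = 5.
Step 6. [-5*x = 5] -5·(inner) — divide through by -5, so div: x = -1.

Answer: x ∈ {-1}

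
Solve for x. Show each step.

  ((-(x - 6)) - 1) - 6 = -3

Step 1. [((-(x - 6)) - 1) - 6 = -3] 6 comes off first (add 6) ⇒ sub: (-(x - 6)) - 1 = 3.
Step 2. [(-(x - 6)) - 1 = 3] add 1: x sits inside (… - 1) ⇒ sub: -(x - 6) = 4.
Step 3. [-(x - 6) = 4] flip signs both sides, so neg: x - 6 = -4.
Step 4. [x - 6 = -4] add 6: x sits inside (… - 6). So sub: x = 2.

Answer: x ∈ {2}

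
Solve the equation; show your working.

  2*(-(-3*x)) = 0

Step 1. [2*(-(-3*x)) = 0] leading coefficient 2: divide by 2, so div: -(-3*x) = 0.
Step 2. [-(-3*x) = 0] flip signs both sides, so neg: -3*x = 0.
Step 3. [-3*x = 0] divide by the outer -3. So div: x = 0.

Answer: x ∈ {0}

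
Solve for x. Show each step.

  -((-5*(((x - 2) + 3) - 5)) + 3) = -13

Step 1. [-((-5*(((x - 2) + 3) - 5)) + 3) = -13] leading − — multiply by −1 ⇒ neg: (-5*(((x - 2) + 3) - 5)) + 3 = 13.
Step 2. [(-5*(((x - 2) + 3) - 5)) + 3 = 13] subtract 3: x sits inside (… + 3) ⇒ sub: -5*(((x - 2) + 3) - 5) = 10.
Step 3. [-5*(((x - 2) + 3) - 5) = 10] -5·(inner) — divide through by -5. So div: ((x - 2) + 3) - 5 = -2.
Step 4. [((x - 2) + 3) - 5 = -2] 5 comes off first (add 5) ⇒ sub: (x - 2) + 3 = 3.
Step 5. [(x - 2) + 3 = 3] subtract 3: x sits inside (… + 3), so sub: x - 2 = 0.
Step 6. [x - 2 = 0] 2 comes off first (add 2), so sub: x = 2.

Answer: x ∈ {2}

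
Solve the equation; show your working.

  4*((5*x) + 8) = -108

Step 1. [4*((5*x) + 8) = -108] 4·(inner) — divide through by 4, so div: (5*x) + 8 = -27.
Step 2. [(5*x) + 8 = -27] subtract 8: x sits inside (… + 8), so sub: 5*x = -35.
Step 3. [5*x = -35] divide by the outer 5. So div: x = -7.

Answer: x ∈ {-7}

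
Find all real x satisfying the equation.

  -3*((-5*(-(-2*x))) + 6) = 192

Step 1. [-3*((-5*(-(-2*x))) + 6) = 192] LHS = -3·(…); ÷-3 both sides. So div: (-5*(-(-2*x))) + 6 = -64.
Step 2. [(-5*(-(-2*x))) + 6 = -64] 6 comes off first (subtract 6), so sub: -5*(-(-2*x)) = -70.
Step 3. [-5*(-(-2*x)) = -70] -5 out front; divide by -5, so div: -(-2*x) = 14.
Step 4. [-(-2*x) = 14] leading − — multiply by −1. So neg: -2*x = -14.
Step 5. [-2*x = -14] leading coefficient -2: divide by -2 ⇒ div: x = 7.

Answer: x ∈ {7}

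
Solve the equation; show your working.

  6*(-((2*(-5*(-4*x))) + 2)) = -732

Step 1. [6*(-((2*(-5*(-4*x))) + 2)) = -732] 6 out front; divide by 6. So div: -((2*(-5*(-4*x))) + 2) = -122.
Step 2. [-((2*(-5*(-4*x))) + 2) = -122] flip signs both sides, so neg: (2*(-5*(-4*x))) + 2 = 122.
Step 3. [(2*(-5*(-4*x))) + 2 = 122] 2 | LHS and 2 | 122: pull 2 out, so factor: (-5*(-4*x)) + 1 = 61.
Step 4. [(-5*(-4*x)) + 1 = 61] peel the +1: subtract 1 from each side ⇒ sub: -5*(-4*x) = 60.
Step 5. [-5*(-4*x) = 60] -5 out front; divide by -5, so div: -4*x = -12.
Step 6. [-4*x = -12] leading coefficient -4: divide by -4, so div: x = 3.

Answer: x ∈ {3}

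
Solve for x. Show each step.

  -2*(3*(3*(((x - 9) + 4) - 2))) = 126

Step 1. [-2*(3*(3*(((x - 9) + 4) - 2))) = 126] -2·(inner) — divide through by -2, so div: 3*(3*(((x - 9) + 4) - 2)) = -63.
Step 2. [3*(3*(((x - 9) + 4) - 2)) = -63] leading coefficient 3: divide by 3. So div: 3*(((x - 9) + 4) - 2) = -21.
Step 3. [3*(((x - 9) + 4) - 2) = -21] divide by the outer 3, so div: ((x - 9) + 4) - 2 = -7.
Step 4. [((x - 9) + 4) - 2 = -7] the outer -2 inverts by adding 2 ⇒ sub: (x - 9) + 4 = -5.
Step 5. [(x - 9) + 4 = -5] +4 is outermost — subtract 4 both sides ⇒ sub: x - 9 = -9.
Step 6. [x - 9 = -9] the outer -9 inverts by adding 9 ⇒ sub: x = 0.

Answer: x ∈ {0}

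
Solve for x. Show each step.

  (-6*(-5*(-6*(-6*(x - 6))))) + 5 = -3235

Step 1. [(-6*(-5*(-6*(-6*(x - 6))))) + 5 = -3235] subtract 5: x sits inside (… + 5), so sub: -6*(-5*(-6*(-6*(x - 6)))) = -3240.
Step 2. [-6*(-5*(-6*(-6*(x - 6)))) = -3240] -6·(inner) — divide through by -6, so div: -5*(-6*(-6*(x - 6))) = 540.
Step 3. [-5*(-6*(-6*(x - 6))) = 540] divide by the outer -5, so div: -6*(-6*(x - 6)) = -108.
Step 4. [-6*(-6*(x - 6)) = -108] -6·(inner) — divide through by -6. So div: -6*(x - 6) = 18.
Step 5. [-6*(x - 6) = 18] leading coefficient -6: divide by -6 ⇒ div: x - 6 = -3.
Step 6. [x - 6 = -3] peel the -6: add 6 from each side. So sub: x = 3.

Answer: x ∈ {3}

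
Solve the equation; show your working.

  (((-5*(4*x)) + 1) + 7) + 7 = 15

Step 1. [(((-5*(4*x)) + 1) + 7) + 7 = 15] peel the +7: subtract 7 from each side ⇒ sub: ((-5*(4*x)) + 1) + 7 = 8.
Step 2. [((-5*(4*x)) + 1) + 7 = 8] +7 is outermost — subtract 7 both sides, so sub: (-5*(4*x)) + 1 = 1.
Step 3. [(-5*(4*x)) + 1 = 1] 1 comes off first (subtract 1), so sub: -5*(4*x) = 0.
Step 4. [-5*(4*x) = 0] LHS = -5·(…); ÷-5 both sides. So div: 4*x = 0.
Step 5. [4*x = 0] 4 out front; divide by 4, so div: x = 0.

Answer: x ∈ {0}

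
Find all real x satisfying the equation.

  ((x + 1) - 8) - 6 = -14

Step 1. [((x + 1) - 8) - 6 = -14] the outer -6 inverts by adding 6 ⇒ sub: (x + 1) - 8 = -8.
Step 2. [(x + 1) - 8 = -8] peel the -8: add 8 from each side, so sub: x + 1 = 0.
Step 3. [x + 1 = 0] peel the +1: subtract 1 from each side. So sub: x = -1.

Answer: x ∈ {-1}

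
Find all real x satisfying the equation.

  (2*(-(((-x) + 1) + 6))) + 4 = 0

Step 1. [(2*(-(((-x) + 1) + 6))) + 4 = 0] subtract 4: x sits inside (… + 4). So sub: 2*(-(((-x) + 1) + 6)) = -4.
Step 2. [2*(-(((-x) + 1) + 6)) = -4] 2·(inner) — divide through by 2, so div: -(((-x) + 1) + 6) = -2.
Step 3. [-(((-x) + 1) + 6) = -2] LHS negated; negate both sides ⇒ neg: ((-x) + 1) + 6 = 2.
Step 4. [((-x) + 1) + 6 = 2] subtract 6: x sits inside (… + 6), so sub: (-x) + 1 = -4.
Step 5. [(-x) + 1 = -4] the outer +1 inverts by subtracting 1 ⇒ sub: -x = -5.
Step 6. [-x = -5] LHS negated; negate both sides ⇒ neg: x = 5.

Answer: x ∈ {5}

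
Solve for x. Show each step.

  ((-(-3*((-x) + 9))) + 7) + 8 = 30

Step 1. [((-(-3*((-x) + 9))) + 7) + 8 = 30] peel the +8: subtract 8 from each side. So sub: (-(-3*((-x) + 9))) + 7 = 22.
Step 2. [(-(-3*((-x) + 9))) + 7 = 22] peel the +7: subtract 7 from each side. So sub: -(-3*((-x) + 9)) = 15.
Step 3. [-(-3*((-x) + 9)) = 15] LHS negated; negate both sides, so neg: -3*((-x) + 9) = -15.
Step 4. [-3*((-x) + 9) = -15] divide by the outer -3 ⇒ div: (-x) + 9 = 5.
Step 5. [(-x) + 9 = 5] subtract 9: x sits inside (… + 9) ⇒ sub: -x = -4.
Step 6. [-x = -4] flip signs both sides, so neg: x = 4.

Answer: x ∈ {4}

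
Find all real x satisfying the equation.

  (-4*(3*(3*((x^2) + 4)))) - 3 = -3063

Step 1. [(-4*(3*(3*((x^2) + 4)))) - 3 = -3063] add 3: x sits inside (… - 3). So sub: -4*(3*(3*((x^2) + 4))) = -3060.
Step 2. [-4*(3*(3*((x^2) + 4))) = -3060] divide by the outer -4. So div: 3*(3*((x^2) + 4)) = 765.
Step 3. [3*(3*((x^2) + 4)) = 765] 3 out front; divide by 3. So div: 3*((x^2) + 4) = 255.
Step 4. [3*((x^2) + 4) = 255] 3 out front; divide by 3, so div: (x^2) + 4 = 85.
Step 5. [(x^2) + 4 = 85] 4 comes off first (subtract 4), so sub: x^2 = 81.
Step 6. [x^2 = 81] LHS squared, RHS 81 ≥ 0: apply √ (±), so sqrt: x = 9 or -9.

Answer: x ∈ {-9, 9}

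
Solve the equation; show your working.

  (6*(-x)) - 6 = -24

Step 1. [(6*(-x)) - 6 = -24] 6 comes off first (add 6), so sub: 6*(-x) = -18.
Step 2. [6*(-x) = -18] leading coefficient 6: divide by 6, so div: -x = -3.
Step 3. [-x = -3] leading − — multiply by −1. So neg: x = 3.

Answer: x ∈ {3}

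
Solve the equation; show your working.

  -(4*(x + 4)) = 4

Step 1. [-(4*(x + 4)) = 4] flip signs both sides ⇒ neg: 4*(x + 4) = -4.
Step 2. [4*(x + 4) = -4] divide by the outer 4 ⇒ div: x + 4 = -1.
Step 3. [x + 4 = -1] subtract 4: x sits inside (… + 4) ⇒ sub: x = -5.

Answer: x ∈ {-5}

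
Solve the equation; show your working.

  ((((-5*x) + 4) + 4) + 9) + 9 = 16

Step 1. [((((-5*x) + 4) + 4) + 9) + 9 = 16] peel the +9: subtract 9 from each side, so sub: (((-5*x) + 4) + 4) + 9 = 7.
Step 2. [(((-5*x) + 4) + 4) + 9 = 7] peel the +9: subtract 9 from each side ⇒ sub: ((-5*x) + 4) + 4 = -2.
Step 3. [((-5*x) + 4) + 4 = -2] peel the +4: subtract 4 from each side. So sub: (-5*x) + 4 = -6.
Step 4. [(-5*x) + 4 = -6] subtract 4: x sits inside (… + 4) ⇒ sub: -5*x = -10.
Step 5. [-5*x = -10] -5 out front; divide by -5 ⇒ div: x = 2.

Answer: x ∈ {2}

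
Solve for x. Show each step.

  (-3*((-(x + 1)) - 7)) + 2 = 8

Step 1. [(-3*((-(x + 1)) - 7)) + 2 = 8] the outer +2 inverts by subtracting 2 ⇒ sub: -3*((-(x + 1)) - 7) = 6.
Step 2. [-3*((-(x + 1)) - 7) = 6] -3·(inner) — divide through by -3. So div: (-(x + 1)) - 7 = -2.
Step 3. [(-(x + 1)) - 7 = -2] peel the -7: add 7 from each side, so sub: -(x + 1) = 5.
Step 4. [-(x + 1) = 5] flip signs both sides. So neg: x + 1 = -5.
Step 5. [x + 1 = -5] the outer +1 inverts by subtracting 1. So sub: x = -6.

Answer: x ∈ {-6}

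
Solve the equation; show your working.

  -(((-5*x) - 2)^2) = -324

Step 1. [-(((-5*x) - 2)^2) = -324] LHS negated; negate both sides. So neg: ((-5*x) - 2)^2 = 324.
Step 2. [((-5*x) - 2)^2 = 324] LHS squared, RHS 324 ≥ 0: apply √ (±) ⇒ sqrt: (-5*x) - 2 = 18 or -18.
Step 3. [(-5*x) - 2 = 18 or -18] the outer -2 inverts by adding 2, so sub: -5*x = 20 or -16.
Step 4. [-5*x = 20 or -16] leading coefficient -5: divide by -5 ⇒ div: x = -4 or 16/5.

Answer: x ∈ {-4, 16/5}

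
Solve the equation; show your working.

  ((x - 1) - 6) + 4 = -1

Step 1. [((x - 1) - 6) + 4 = -1] 4 comes off first (subtract 4), so sub: (x - 1) - 6 = -5.
Step 2. [(x - 1) - 6 = -5] peel the -6: add 6 from each side, so sub: x - 1 = 1.
Step 3. [x - 1 = 1] 1 comes off first (add 1) ⇒ sub: x = 2.

Answer: x ∈ {2}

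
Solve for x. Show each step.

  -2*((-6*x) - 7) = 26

Step 1. [-2*((-6*x) - 7) = 26] LHS = -2·(…); ÷-2 both sides. So div: (-6*x) - 7 = -13.
Step 2. [(-6*x) - 7 = -13] add 7: x sits inside (… - 7), so sub: -6*x = -6.
Step 3. [-6*x = -6] leading coefficient -6: divide by -6. So div: x = 1.

Answer: x ∈ {1}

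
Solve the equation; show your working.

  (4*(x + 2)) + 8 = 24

Step 1. [(4*(x + 2)) + 8 = 24] 8 comes off first (subtract 8), so sub: 4*(x + 2) = 16.
Step 2. [4*(x + 2) = 16] 4·(inner) — divide through by 4 ⇒ div: x + 2 = 4.
Step 3. [x + 2 = 4] +2 is outermost — subtract 2 both sides, so sub: x = 2.

Answer: x ∈ {2}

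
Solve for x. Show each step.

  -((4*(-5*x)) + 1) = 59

Step 1. [-((4*(-5*x)) + 1) = 59] LHS negated; negate both sides, so neg: (4*(-5*x)) + 1 = -59.
Step 2. [(4*(-5*x)) + 1 = -59] the outer +1 inverts by subtracting 1. So sub: 4*(-5*x) = -60.
Step 3. [4*(-5*x) = -60] 4 out front; divide by 4, so div: -5*x = -15.
Step 4. [-5*x = -15] LHS = -5·(…); ÷-5 both sides. So div: x = 3.

Answer: x ∈ {3}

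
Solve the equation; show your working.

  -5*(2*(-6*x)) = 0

Step 1. [-5*(2*(-6*x)) = 0] LHS = -5·(…); ÷-5 both sides ⇒ div: 2*(-6*x) = 0.
Step 2. [2*(-6*x) = 0] 2·(inner) — divide through by 2 ⇒ div: -6*x = 0.
Step 3. [-6*x = 0] divide by the outer -6. So div: x = 0.

Answer: x ∈ {0}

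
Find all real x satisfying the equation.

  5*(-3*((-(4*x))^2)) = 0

Step 1. [5*(-3*((-(4*x))^2)) = 0] 5·(inner) — divide through by 5. So div: -3*((-(4*x))^2) = 0.
Step 2. [-3*((-(4*x))^2) = 0] -3 out front; divide by -3, so div: (-(4*x))^2 = 0.
Step 3. [(-(4*x))^2 = 0] √ both sides: 0 ≥ 0 gives two branches ⇒ sqrt: -(4*x) = 0.
Step 4. [-(4*x) = 0] flip signs both sides. So neg: 4*x = 0.
Step 5. [4*x = 0] 4 out front; divide by 4, so div: x = 0.

Answer: x ∈ {0}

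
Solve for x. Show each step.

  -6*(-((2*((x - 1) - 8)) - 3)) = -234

Step 1. [-6*(-((2*((x - 1) - 8)) - 3)) = -234] -6·(inner) — divide through by -6 ⇒ div: -((2*((x - 1) - 8)) - 3) = 39.
Step 2. [-((2*((x - 1) - 8)) - 3) = 39] flip signs both sides. So neg: (2*((x - 1) - 8)) - 3 = -39.
Step 3. [(2*((x - 1) - 8)) - 3 = -39] the outer -3 inverts by adding 3. So sub: 2*((x - 1) - 8) = -36.
Step 4. [2*((x - 1) - 8) = -36] 2·(inner) — divide through by 2. So div: (x - 1) - 8 = -18.
Step 5. [(x - 1) - 8 = -18] add 8: x sits inside (… - 8) ⇒ sub: x - 1 = -10.
Step 6. [x - 1 = -10] -1 is outermost — add 1 both sides, so sub: x = -9.

Answer: x ∈ {-9}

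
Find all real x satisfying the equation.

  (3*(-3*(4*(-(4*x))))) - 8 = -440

Step 1. [(3*(-3*(4*(-(4*x))))) - 8 = -440] -8 is outermost — add 8 both sides, so sub: 3*(-3*(4*(-(4*x)))) = -432.
Step 2. [3*(-3*(4*(-(4*x)))) = -432] 3 out front; divide by 3 ⇒ div: -3*(4*(-(4*x))) = -144.
Step 3. [-3*(4*(-(4*x))) = -144] divide by the outer -3 ⇒ div: 4*(-(4*x)) = 48.
Step 4. [4*(-(4*x)) = 48] divide by the outer 4. So div: -(4*x) = 12.
Step 5. [-(4*x) = 12] LHS negated; negate both sides. So neg: 4*x = -12.
Step 6. [4*x = -12] leading coefficient 4: divide by 4. So div: x = -3.

Answer: x ∈ {-3}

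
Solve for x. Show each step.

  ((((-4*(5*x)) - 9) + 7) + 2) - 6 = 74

Step 1. [((((-4*(5*x)) - 9) + 7) + 2) - 6 = 74] the outer -6 inverts by adding 6 ⇒ sub: (((-4*(5*x)) - 9) + 7) + 2 = 80.
Step 2. [(((-4*(5*x)) - 9) + 7) + 2 = 80] subtract 2: x sits inside (… + 2). So sub: ((-4*(5*x)) - 9) + 7 = 78.
Step 3. [((-4*(5*x)) - 9) + 7 = 78] the outer +7 inverts by subtracting 7 ⇒ sub: (-4*(5*x)) - 9 = 71.
Step 4. [(-4*(5*x)) - 9 = 71] the outer -9 inverts by adding 9. So sub: -4*(5*x) = 80.
Step 5. [-4*(5*x) = 80] leading coefficient -4: divide by -4. So div: 5*x = -20.
Step 6. [5*x = -20] divide by the outer 5 ⇒ div: x = -4.

Answer: x ∈ {-4}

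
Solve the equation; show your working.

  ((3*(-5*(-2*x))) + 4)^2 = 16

Step 1. [((3*(-5*(-2*x))) + 4)^2 = 16] 16 ≥ 0, LHS is (·)² — take ±√ ⇒ sqrt: (3*(-5*(-2*x))) + 4 = 4 or -4.
Step 2. [(3*(-5*(-2*x))) + 4 = 4 or -4] +4 is outermost — subtract 4 both sides, so sub: 3*(-5*(-2*x)) = 0 or -8.
Step 3. [3*(-5*(-2*x)) = 0 or -8] LHS = 3·(…); ÷3 both sides, so div: -5*(-2*x) = 0 or -8/3.
Step 4. [-5*(-2*x) = 0 or -8/3] LHS = -5·(…); ÷-5 both sides, so div: -2*x = 0 or 8/15.
Step 5. [-2*x = 0 or 8/15] leading coefficient -2: divide by -2 ⇒ div: x = 0 or -4/15.

Answer: x ∈ {-4/15, 0}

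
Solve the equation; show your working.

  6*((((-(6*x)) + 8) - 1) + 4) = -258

Step 1. [6*((((-(6*x)) + 8) - 1) + 4) = -258] 6 out front; divide by 6, so div: (((-(6*x)) + 8) - 1) + 4 = -43.
Step 2. [(((-(6*x)) + 8) - 1) + 4 = -43] subtract 4: x sits inside (… + 4). So sub: ((-(6*x)) + 8) - 1 = -47.
Step 3. [((-(6*x)) + 8) - 1 = -47] the outer -1 inverts by adding 1. So sub: (-(6*x)) + 8 = -46.
Step 4. [(-(6*x)) + 8 = -46] +8 is outermost — subtract 8 both sides. So sub: -(6*x) = -54.
Step 5. [-(6*x) = -54] LHS negated; negate both sides. So neg: 6*x = 54.
Step 6. [6*x = 54] 6·(inner) — divide through by 6. So div: x = 9.

Answer: x ∈ {9}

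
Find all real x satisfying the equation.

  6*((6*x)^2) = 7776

Step 1. [6*((6*x)^2) = 7776] LHS = 6·(…); ÷6 both sides ⇒ div: (6*x)^2 = 1296.
Step 2. [(6*x)^2 = 1296] LHS squared, RHS 1296 ≥ 0: apply √ (±) ⇒ sqrt: 6*x = 36 or -36.
Step 3. [6*x = 36 or -36] leading coefficient 6: divide by 6, so div: x = 6 or -6.

Answer: x ∈ {-6, 6}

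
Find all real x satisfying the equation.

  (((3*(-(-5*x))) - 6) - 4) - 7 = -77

Step 1. [(((3*(-(-5*x))) - 6) - 4) - 7 = -77] -7 is outermost — add 7 both sides, so sub: ((3*(-(-5*x))) - 6) - 4 = -70.
Step 2. [((3*(-(-5*x))) - 6) - 4 = -70] add 4: x sits inside (… - 4), so sub: (3*(-(-5*x))) - 6 = -66.
Step 3. [(3*(-(-5*x))) - 6 = -66] 3 | LHS and 3 | -66: pull 3 out, so factor: (-(-5*x)) - 2 = -22.
Step 4. [(-(-5*x)) - 2 = -22] the outer -2 inverts by adding 2, so sub: -(-5*x) = -20.
Step 5. [-(-5*x) = -20] LHS negated; negate both sides, so neg: -5*x = 20.
Step 6. [-5*x = 20] divide by the outer -5. So div: x = -4.

Answer: x ∈ {-4}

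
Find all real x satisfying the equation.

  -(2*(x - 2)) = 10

Step 1. [-(2*(x - 2)) = 10] flip signs both sides, so neg: 2*(x - 2) = -10.
Step 2. [2*(x - 2) = -10] divide by the outer 2, so div: x - 2 = -5.
Step 3. [x - 2 = -5] -2 is outermost — add 2 both sides, so sub: x = -3.

Answer: x ∈ {-3}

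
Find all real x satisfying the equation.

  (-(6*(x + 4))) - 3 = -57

Step 1. [(-(6*(x + 4))) - 3 = -57] the outer -3 inverts by adding 3 ⇒ sub: -(6*(x + 4)) = -54.
Step 2. [-(6*(x + 4)) = -54] flip signs both sides. So neg: 6*(x + 4) = 54.
Step 3. [6*(x + 4) = 54] 6 out front; divide by 6 ⇒ div: x + 4 = 9.
Step 4. [x + 4 = 9] the outer +4 inverts by subtracting 4. So sub: x = 5.

Answer: x ∈ {5}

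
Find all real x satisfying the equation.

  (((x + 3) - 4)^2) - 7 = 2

Step 1. [(((x + 3) - 4)^2) - 7 = 2] add 7: x sits inside (… - 7) ⇒ sub: ((x + 3) - 4)^2 = 9.
Step 2. [((x + 3) - 4)^2 = 9] LHS squared, RHS 9 ≥ 0: apply √ (±). So sqrt: (x + 3) - 4 = 3 or -3.
Step 3. [(x + 3) - 4 = 3 or -3] the outer -4 inverts by adding 4, so sub: x + 3 = 7 or 1.
Step 4. [x + 3 = 7 or 1] subtract 3: x sits inside (… + 3), so sub: x = 4 or -2.

Answer: x ∈ {-2, 4}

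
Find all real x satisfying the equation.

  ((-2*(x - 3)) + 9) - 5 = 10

Step 1. [((-2*(x - 3)) + 9) - 5 = 10] add 5: x sits inside (… - 5). So sub: (-2*(x - 3)) + 9 = 15.
Step 2. [(-2*(x - 3)) + 9 = 15] peel the +9: subtract 9 from each side, so sub: -2*(x - 3) = 6.
Step 3. [-2*(x - 3) = 6] -2·(inner) — divide through by -2, so div: x - 3 = -3.
Step 4. [x - 3 = -3] peel the -3: add 3 from each side. So sub: x = 0.

Answer: x ∈ {0}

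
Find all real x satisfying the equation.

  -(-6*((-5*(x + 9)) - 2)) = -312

Step 1. [-(-6*((-5*(x + 9)) - 2)) = -312] flip signs both sides. So neg: -6*((-5*(x + 9)) - 2) = 312.
Step 2. [-6*((-5*(x + 9)) - 2) = 312] -6 out front; divide by -6. So div: (-5*(x + 9)) - 2 = -52.
Step 3. [(-5*(x + 9)) - 2 = -52] -2 is outermost — add 2 both sides. So sub: -5*(x + 9) = -50.
Step 4. [-5*(x + 9) = -50] leading coefficient -5: divide by -5 ⇒ div: x + 9 = 10.
Step 5. [x + 9 = 10] the outer +9 inverts by subtracting 9. So sub: x = 1.

Answer: x ∈ {1}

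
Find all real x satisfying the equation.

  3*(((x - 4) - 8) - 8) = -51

Step 1. [3*(((x - 4) - 8) - 8) = -51] divide by the outer 3, so div: ((x - 4) - 8) - 8 = -17.
Step 2. [((x - 4) - 8) - 8 = -17] 8 comes off first (add 8), so sub: (x - 4) - 8 = -9.
Step 3. [(x - 4) - 8 = -9] -8 is outermost — add 8 both sides, so sub: x - 4 = -1.
Step 4. [x - 4 = -1] peel the -4: add 4 from each side ⇒ sub: x = 3.

Answer: x ∈ {3}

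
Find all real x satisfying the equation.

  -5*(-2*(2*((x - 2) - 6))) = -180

Step 1. [-5*(-2*(2*((x - 2) - 6))) = -180] -5·(inner) — divide through by -5 ⇒ div: -2*(2*((x - 2) - 6)) = 36.
Step 2. [-2*(2*((x - 2) - 6)) = 36] leading coefficient -2: divide by -2. So div: 2*((x - 2) - 6) = -18.
Step 3. [2*((x - 2) - 6) = -18] LHS = 2·(…); ÷2 both sides, so div: (x - 2) - 6 = -9.
Step 4. [(x - 2) - 6 = -9] add 6: x sits inside (… - 6) ⇒ sub: x - 2 = -3.
Step 5. [x - 2 = -3] the outer -2 inverts by adding 2 ⇒ sub: x = -1.

Answer: x ∈ {-1}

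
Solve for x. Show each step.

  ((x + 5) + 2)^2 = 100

Step 1. [((x + 5) + 2)^2 = 100] LHS squared, RHS 100 ≥ 0: apply √ (±) ⇒ sqrt: (x + 5) + 2 = 10 or -10.
Step 2. [(x + 5) + 2 = 10 or -10] 2 comes off first (subtract 2), so sub: x + 5 = 8 or -12.
Step 3. [x + 5 = 8 or -12] peel the +5: subtract 5 from each side. So sub: x = 3 or -17.

Answer: x ∈ {-17, 3}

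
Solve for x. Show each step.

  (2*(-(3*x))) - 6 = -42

Step 1. [(2*(-(3*x))) - 6 = -42] peel the -6: add 6 from each side. So sub: 2*(-(3*x)) = -36.
Step 2. [2*(-(3*x)) = -36] 2 out front; divide by 2 ⇒ div: -(3*x) = -18.
Step 3. [-(3*x) = -18] flip signs both sides ⇒ neg: 3*x = 18.
Step 4. [3*x = 18] LHS = 3·(…); ÷3 both sides, so div: x = 6.

Answer: x ∈ {6}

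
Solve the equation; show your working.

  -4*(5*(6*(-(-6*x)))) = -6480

Step 1. [-4*(5*(6*(-(-6*x)))) = -6480] divide by the outer -4. So div: 5*(6*(-(-6*x))) = 1620.
Step 2. [5*(6*(-(-6*x))) = 1620] LHS = 5·(…); ÷5 both sides, so div: 6*(-(-6*x)) = 324.
Step 3. [6*(-(-6*x)) = 324] leading coefficient 6: divide by 6, so div: -(-6*x) = 54.
Step 4. [-(-6*x) = 54] LHS negated; negate both sides ⇒ neg: -6*x = -54.
Step 5. [-6*x = -54] -6 out front; divide by -6, so div: x = 9.

Answer: x ∈ {9}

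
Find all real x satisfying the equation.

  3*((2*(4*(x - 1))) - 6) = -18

Step 1. [3*((2*(4*(x - 1))) - 6) = -18] 3·(inner) — divide through by 3, so div: (2*(4*(x - 1))) - 6 = -6.
Step 2. [(2*(4*(x - 1))) - 6 = -6] 2 divides every term; factor it out. So factor: (4*(x - 1)) - 3 = -3.
Step 3. [(4*(x - 1)) - 3 = -3] peel the -3: add 3 from each side. So sub: 4*(x - 1) = 0.
Step 4. [4*(x - 1) = 0] leading coefficient 4: divide by 4, so div: x - 1 = 0.
Step 5. [x - 1 = 0] the outer -1 inverts by adding 1. So sub: x = 1.

Answer: x ∈ {1}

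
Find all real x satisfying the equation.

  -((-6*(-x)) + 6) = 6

Step 1. [-((-6*(-x)) + 6) = 6] LHS negated; negate both sides ⇒ neg: (-6*(-x)) + 6 = -6.
Step 2. [(-6*(-x)) + 6 = -6] peel the +6: subtract 6 from each side. So sub: -6*(-x) = -12.
Step 3. [-6*(-x) = -12] divide by the outer -6, so div: -x = 2.
Step 4. [-x = 2] LHS negated; negate both sides ⇒ neg: x = -2.

Answer: x ∈ {-2}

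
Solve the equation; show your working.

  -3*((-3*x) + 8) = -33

Step 1. [-3*((-3*x) + 8) = -33] divide by the outer -3. So div: (-3*x) + 8 = 11.
Step 2. [(-3*x) + 8 = 11] 8 comes off first (subtract 8), so sub: -3*x = 3.
Step 3. [-3*x = 3] -3 out front; divide by -3. So div: x = -1.

Answer: x ∈ {-1}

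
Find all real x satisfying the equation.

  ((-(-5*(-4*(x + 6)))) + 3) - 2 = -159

Step 1. [((-(-5*(-4*(x + 6)))) + 3) - 2 = -159] add 2: x sits inside (… - 2) ⇒ sub: (-(-5*(-4*(x + 6)))) + 3 = -157.
Step 2. [(-(-5*(-4*(x + 6)))) + 3 = -157] the outer +3 inverts by subtracting 3. So sub: -(-5*(-4*(x + 6))) = -160.
Step 3. [-(-5*(-4*(x + 6))) = -160] LHS negated; negate both sides, so neg: -5*(-4*(x + 6)) = 160.
Step 4. [-5*(-4*(x + 6)) = 160] leading coefficient -5: divide by -5. So div: -4*(x + 6) = -32.
Step 5. [-4*(x + 6) = -32] -4·(inner) — divide through by -4 ⇒ div: x + 6 = 8.
Step 6. [x + 6 = 8] subtract 6: x sits inside (… + 6). So sub: x = 2.

Answer: x ∈ {2}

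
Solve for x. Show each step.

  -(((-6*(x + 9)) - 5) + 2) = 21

Step 1. [-(((-6*(x + 9)) - 5) + 2) = 21] leading − — multiply by −1 ⇒ neg: ((-6*(x + 9)) - 5) + 2 = -21.
Step 2. [((-6*(x + 9)) - 5) + 2 = -21] the outer +2 inverts by subtracting 2. So sub: (-6*(x + 9)) - 5 = -23.
Step 3. [(-6*(x + 9)) - 5 = -23] the outer -5 inverts by adding 5 ⇒ sub: -6*(x + 9) = -18.
Step 4. [-6*(x + 9) = -18] -6·(inner) — divide through by -6, so div: x + 9 = 3.
Step 5. [x + 9 = 3] +9 is outermost — subtract 9 both sides. So sub: x = -6.

Answer: x ∈ {-6}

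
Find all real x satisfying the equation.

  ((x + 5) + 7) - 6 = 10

Step 1. [((x + 5) + 7) - 6 = 10] peel the -6: add 6 from each side ⇒ sub: (x + 5) + 7 = 16.
Step 2. [(x + 5) + 7 = 16] 7 comes off first (subtract 7). So sub: x + 5 = 9.
Step 3. [x + 5 = 9] peel the +5: subtract 5 from each side ⇒ sub: x = 4.

Answer: x ∈ {4}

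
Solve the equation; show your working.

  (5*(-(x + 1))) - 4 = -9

Step 1. [(5*(-(x + 1))) - 4 = -9] 4 comes off first (add 4), so sub: 5*(-(x + 1)) = -5.
Step 2. [5*(-(x + 1)) = -5] 5·(inner) — divide through by 5 ⇒ div: -(x + 1) = -1.
Step 3. [-(x + 1) = -1] LHS negated; negate both sides, so neg: x + 1 = 1.
Step 4. [x + 1 = 1] 1 comes off first (subtract 1), so sub: x = 0.

Answer: x ∈ {0}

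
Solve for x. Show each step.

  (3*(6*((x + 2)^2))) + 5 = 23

Step 1. [(3*(6*((x + 2)^2))) + 5 = 23] the outer +5 inverts by subtracting 5 ⇒ sub: 3*(6*((x + 2)^2)) = 18.
Step 2. [3*(6*((x + 2)^2)) = 18] LHS = 3·(…); ÷3 both sides ⇒ div: 6*((x + 2)^2) = 6.
Step 3. [6*((x + 2)^2) = 6] 6·(inner) — divide through by 6, so div: (x + 2)^2 = 1.
Step 4. [(x + 2)^2 = 1] LHS squared, RHS 1 ≥ 0: apply √ (±), so sqrt: x + 2 = 1 or -1.
Step 5. [x + 2 = 1 or -1] subtract 2: x sits inside (… + 2). So sub: x = -1 or -3.

Answer: x ∈ {-3, -1}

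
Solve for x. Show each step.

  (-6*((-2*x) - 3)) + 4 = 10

Step 1. [(-6*((-2*x) - 3)) + 4 = 10] peel the +4: subtract 4 from each side ⇒ sub: -6*((-2*x) - 3) = 6.
Step 2. [-6*((-2*x) - 3) = 6] -6 out front; divide by -6, so div: (-2*x) - 3 = -1.
Step 3. [(-2*x) - 3 = -1] the outer -3 inverts by adding 3 ⇒ sub: -2*x = 2.
Step 4. [-2*x = 2] -2·(inner) — divide through by -2. So div: x = -1.

Answer: x ∈ {-1}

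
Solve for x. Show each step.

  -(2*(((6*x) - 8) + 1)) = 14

Step 1. [-(2*(((6*x) - 8) + 1)) = 14] leading − — multiply by −1, so neg: 2*(((6*x) - 8) + 1) = -14.
Step 2. [2*(((6*x) - 8) + 1) = -14] leading coefficient 2: divide by 2, so div: ((6*x) - 8) + 1 = -7.
Step 3. [((6*x) - 8) + 1 = -7] 1 comes off first (subtract 1), so sub: (6*x) - 8 = -8.
Step 4. [(6*x) - 8 = -8] the outer -8 inverts by adding 8 ⇒ sub: 6*x = 0.
Step 5. [6*x = 0] divide by the outer 6 ⇒ div: x = 0.

Answer: x ∈ {0}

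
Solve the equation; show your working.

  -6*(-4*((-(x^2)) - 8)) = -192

Step 1. [-6*(-4*((-(x^2)) - 8)) = -192] divide by the outer -6 ⇒ div: -4*((-(x^2)) - 8) = 32.
Step 2. [-4*((-(x^2)) - 8) = 32] -4·(inner) — divide through by -4 ⇒ div: (-(x^2)) - 8 = -8.
Step 3. [(-(x^2)) - 8 = -8] add 8: x sits inside (… - 8). So sub: -(x^2) = 0.
Step 4. [-(x^2) = 0] flip signs both sides, so neg: x^2 = 0.
Step 5. [x^2 = 0] LHS squared, RHS 0 ≥ 0: apply √ (±). So sqrt: x = 0.

Answer: x ∈ {0}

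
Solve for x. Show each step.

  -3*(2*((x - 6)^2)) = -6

Step 1. [-3*(2*((x - 6)^2)) = -6] LHS = -3·(…); ÷-3 both sides. So div: 2*((x - 6)^2) = 2.
Step 2. [2*((x - 6)^2) = 2] divide by the outer 2, so div: (x - 6)^2 = 1.
Step 3. [(x - 6)^2 = 1] 1 ≥ 0, LHS is (·)² — take ±√ ⇒ sqrt: x - 6 = 1 or -1.
Step 4. [x - 6 = 1 or -1] peel the -6: add 6 from each side. So sub: x = 7 or 5.

Answer: x ∈ {5, 7}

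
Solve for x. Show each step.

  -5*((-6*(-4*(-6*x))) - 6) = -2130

Step 1. [-5*((-6*(-4*(-6*x))) - 6) = -2130] leading coefficient -5: divide by -5. So div: (-6*(-4*(-6*x))) - 6 = 426.
Step 2. [(-6*(-4*(-6*x))) - 6 = 426] -6 | LHS and -6 | 426: pull -6 out. So factor: (-4*(-6*x)) + 1 = -71.
Step 3. [(-4*(-6*x)) + 1 = -71] +1 is outermost — subtract 1 both sides, so sub: -4*(-6*x) = -72.
Step 4. [-4*(-6*x) = -72] LHS = -4·(…); ÷-4 both sides, so div: -6*x = 18.
Step 5. [-6*x = 18] leading coefficient -6: divide by -6. So div: x = -3.

Answer: x ∈ {-3}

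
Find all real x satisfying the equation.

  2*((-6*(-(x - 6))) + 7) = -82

Step 1. [2*((-6*(-(x - 6))) + 7) = -82] divide by the outer 2. So div: (-6*(-(x - 6))) + 7 = -41.
Step 2. [(-6*(-(x - 6))) + 7 = -41] the outer +7 inverts by subtracting 7. So sub: -6*(-(x - 6)) = -48.
Step 3. [-6*(-(x - 6)) = -48] -6 out front; divide by -6 ⇒ div: -(x - 6) = 8.
Step 4. [-(x - 6) = 8] leading − — multiply by −1, so neg: x - 6 = -8.
Step 5. [x - 6 = -8] peel the -6: add 6 from each side ⇒ sub: x = -2.

Answer: x ∈ {-2}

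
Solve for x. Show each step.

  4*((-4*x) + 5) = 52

Step 1. [4*((-4*x) + 5) = 52] 4·(inner) — divide through by 4 ⇒ div: (-4*x) + 5 = 13.
Step 2. [(-4*x) + 5 = 13] subtract 5: x sits inside (… + 5) ⇒ sub: -4*x = 8.
Step 3. [-4*x = 8] -4 out front; divide by -4 ⇒ div: x = -2.

Answer: x ∈ {-2}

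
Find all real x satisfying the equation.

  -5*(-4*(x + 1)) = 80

Step 1. [-5*(-4*(x + 1)) = 80] -5 out front; divide by -5 ⇒ div: -4*(x + 1) = -16.
Step 2. [-4*(x + 1) = -16] leading coefficient -4: divide by -4, so div: x + 1 = 4.
Step 3. [x + 1 = 4] subtract 1: x sits inside (… + 1) ⇒ sub: x = 3.

Answer: x ∈ {3}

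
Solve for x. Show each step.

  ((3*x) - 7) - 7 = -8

Step 1. [((3*x) - 7) - 7 = -8] peel the -7: add 7 from each side. So sub: (3*x) - 7 = -1.
Step 2. [(3*x) - 7 = -1] peel the -7: add 7 from each side ⇒ sub: 3*x = 6.
Step 3. [3*x = 6] 3 out front; divide by 3, so div: x = 2.

Answer: x ∈ {2}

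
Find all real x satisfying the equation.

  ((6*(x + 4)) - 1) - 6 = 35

Step 1. [((6*(x + 4)) - 1) - 6 = 35] 6 comes off first (add 6). So sub: (6*(x + 4)) - 1 = 41.
Step 2. [(6*(x + 4)) - 1 = 41] add 1: x sits inside (… - 1). So sub: 6*(x + 4) = 42.
Step 3. [6*(x + 4) = 42] leading coefficient 6: divide by 6, so div: x + 4 = 7.
Step 4. [x + 4 = 7] subtract 4: x sits inside (… + 4) ⇒ sub: x = 3.

Answer: x ∈ {3}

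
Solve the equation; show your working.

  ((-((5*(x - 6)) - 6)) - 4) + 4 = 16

Step 1. [((-((5*(x - 6)) - 6)) - 4) + 4 = 16] 4 comes off first (subtract 4) ⇒ sub: (-((5*(x - 6)) - 6)) - 4 = 12.
Step 2. [(-((5*(x - 6)) - 6)) - 4 = 12] peel the -4: add 4 from each side ⇒ sub: -((5*(x - 6)) - 6) = 16.
Step 3. [-((5*(x - 6)) - 6) = 16] flip signs both sides ⇒ neg: (5*(x - 6)) - 6 = -16.
Step 4. [(5*(x - 6)) - 6 = -16] add 6: x sits inside (… - 6). So sub: 5*(x - 6) = -10.
Step 5. [5*(x - 6) = -10] leading coefficient 5: divide by 5, so div: x - 6 = -2.
Step 6. [x - 6 = -2] the outer -6 inverts by adding 6. So sub: x = 4.

Answer: x ∈ {4}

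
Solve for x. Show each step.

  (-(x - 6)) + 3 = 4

Step 1. [(-(x - 6)) + 3 = 4] subtract 3: x sits inside (… + 3). So sub: -(x - 6) = 1.
Step 2. [-(x - 6) = 1] flip signs both sides, so neg: x - 6 = -1.
Step 3. [x - 6 = -1] -6 is outermost — add 6 both sides, so sub: x = 5.

Answer: x ∈ {5}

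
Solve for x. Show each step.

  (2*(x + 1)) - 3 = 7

Step 1. [(2*(x + 1)) - 3 = 7] the outer -3 inverts by adding 3 ⇒ sub: 2*(x + 1) = 10.
Step 2. [2*(x + 1) = 10] leading coefficient 2: divide by 2. So div: x + 1 = 5.
Step 3. [x + 1 = 5] +1 is outermost — subtract 1 both sides, so sub: x = 4.

Answer: x ∈ {4}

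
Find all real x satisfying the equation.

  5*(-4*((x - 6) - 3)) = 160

Step 1. [5*(-4*((x - 6) - 3)) = 160] 5 out front; divide by 5 ⇒ div: -4*((x - 6) - 3) = 32.
Step 2. [-4*((x - 6) - 3) = 32] -4·(inner) — divide through by -4, so div: (x - 6) - 3 = -8.
Step 3. [(x - 6) - 3 = -8] add 3: x sits inside (… - 3), so sub: x - 6 = -5.
Step 4. [x - 6 = -5] peel the -6: add 6 from each side ⇒ sub: x = 1.

Answer: x ∈ {1}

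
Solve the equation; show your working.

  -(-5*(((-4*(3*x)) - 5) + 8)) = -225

Step 1. [-(-5*(((-4*(3*x)) - 5) + 8)) = -225] flip signs both sides, so neg: -5*(((-4*(3*x)) - 5) + 8) = 225.
Step 2. [-5*(((-4*(3*x)) - 5) + 8) = 225] divide by the outer -5, so div: ((-4*(3*x)) - 5) + 8 = -45.
Step 3. [((-4*(3*x)) - 5) + 8 = -45] subtract 8: x sits inside (… + 8), so sub: (-4*(3*x)) - 5 = -53.
Step 4. [(-4*(3*x)) - 5 = -53] peel the -5: add 5 from each side, so sub: -4*(3*x) = -48.
Step 5. [-4*(3*x) = -48] divide by the outer -4, so div: 3*x = 12.
Step 6. [3*x = 12] 3 out front; divide by 3. So div: x = 4.

Answer: x ∈ {4}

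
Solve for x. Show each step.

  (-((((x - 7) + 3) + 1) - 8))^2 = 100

Step 1. [(-((((x - 7) + 3) + 1) - 8))^2 = 100] 100 ≥ 0, LHS is (·)² — take ±√ ⇒ sqrt: -((((x - 7) + 3) + 1) - 8) = 10 or -10.
Step 2. [-((((x - 7) + 3) + 1) - 8) = 10 or -10] leading − — multiply by −1, so neg: (((x - 7) + 3) + 1) - 8 = -10 or 10.
Step 3. [(((x - 7) + 3) + 1) - 8 = -10 or 10] -8 is outermost — add 8 both sides ⇒ sub: ((x - 7) + 3) + 1 = -2 or 18.
Step 4. [((x - 7) + 3) + 1 = -2 or 18] 1 comes off first (subtract 1), so sub: (x - 7) + 3 = -3 or 17.
Step 5. [(x - 7) + 3 = -3 or 17] peel the +3: subtract 3 from each side. So sub: x - 7 = -6 or 14.
Step 6. [x - 7 = -6 or 14] peel the -7: add 7 from each side. So sub: x = 1 or 21.

Answer: x ∈ {1, 21}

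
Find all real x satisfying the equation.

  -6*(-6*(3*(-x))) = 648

Step 1. [-6*(-6*(3*(-x))) = 648] leading coefficient -6: divide by -6. So div: -6*(3*(-x)) = -108.
Step 2. [-6*(3*(-x)) = -108] leading coefficient -6: divide by -6. So div: 3*(-x) = 18.
Step 3. [3*(-x) = 18] leading coefficient 3: divide by 3. So div: -x = 6.
Step 4. [-x = 6] LHS negated; negate both sides ⇒ neg: x = -6.

Answer: x ∈ {-6}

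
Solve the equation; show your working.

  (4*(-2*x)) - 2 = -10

Step 1. [(4*(-2*x)) - 2 = -10] the outer -2 inverts by adding 2. So sub: 4*(-2*x) = -8.
Step 2. [4*(-2*x) = -8] 4 out front; divide by 4. So div: -2*x = -2.
Step 3. [-2*x = -2] divide by the outer -2. So div: x = 1.

Answer: x ∈ {1}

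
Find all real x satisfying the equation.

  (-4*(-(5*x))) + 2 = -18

Step 1. [(-4*(-(5*x))) + 2 = -18] peel the +2: subtract 2 from each side, so sub: -4*(-(5*x)) = -20.
Step 2. [-4*(-(5*x)) = -20] LHS = -4·(…); ÷-4 both sides ⇒ div: -(5*x) = 5.
Step 3. [-(5*x) = 5] LHS negated; negate both sides, so neg: 5*x = -5.
Step 4. [5*x = -5] 5 out front; divide by 5, so div: x = -1.

Answer: x ∈ {-1}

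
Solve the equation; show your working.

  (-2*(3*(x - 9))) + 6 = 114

Step 1. [(-2*(3*(x - 9))) + 6 = 114] -2 | LHS and -2 | 114: pull -2 out. So factor: (3*(x - 9)) - 3 = -57.
Step 2. [(3*(x - 9)) - 3 = -57] 3 divides every term; factor it out. So factor: (x - 9) - 1 = -19.
Step 3. [(x - 9) - 1 = -19] add 1: x sits inside (… - 1), so sub: x - 9 = -18.
Step 4. [x - 9 = -18] 9 comes off first (add 9). So sub: x = -9.

Answer: x ∈ {-9}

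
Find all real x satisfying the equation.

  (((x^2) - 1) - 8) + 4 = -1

Step 1. [(((x^2) - 1) - 8) + 4 = -1] +4 is outermost — subtract 4 both sides. So sub: ((x^2) - 1) - 8 = -5.
Step 2. [((x^2) - 1) - 8 = -5] 8 comes off first (add 8), so sub: (x^2) - 1 = 3.
Step 3. [(x^2) - 1 = 3] 1 comes off first (add 1), so sub: x^2 = 4.
Step 4. [x^2 = 4] √ both sides: 4 ≥ 0 gives two branches, so sqrt: x = 2 or -2.

Answer: x ∈ {-2, 2}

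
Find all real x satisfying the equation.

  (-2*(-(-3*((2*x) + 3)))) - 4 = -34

Step 1. [(-2*(-(-3*((2*x) + 3)))) - 4 = -34] 4 comes off first (add 4) ⇒ sub: -2*(-(-3*((2*x) + 3))) = -30.
Step 2. [-2*(-(-3*((2*x) + 3))) = -30] -2 out front; divide by -2 ⇒ div: -(-3*((2*x) + 3)) = 15.
Step 3. [-(-3*((2*x) + 3)) = 15] leading − — multiply by −1, so neg: -3*((2*x) + 3) = -15.
Step 4. [-3*((2*x) + 3) = -15] -3·(inner) — divide through by -3 ⇒ div: (2*x) + 3 = 5.
Step 5. [(2*x) + 3 = 5] 3 comes off first (subtract 3) ⇒ sub: 2*x = 2.
Step 6. [2*x = 2] 2·(inner) — divide through by 2 ⇒ div: x = 1.

Answer: x ∈ {1}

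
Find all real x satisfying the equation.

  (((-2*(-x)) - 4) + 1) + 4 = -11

Step 1. [(((-2*(-x)) - 4) + 1) + 4 = -11] +4 is outermost — subtract 4 both sides ⇒ sub: ((-2*(-x)) - 4) + 1 = -15.
Step 2. [((-2*(-x)) - 4) + 1 = -15] 1 comes off first (subtract 1) ⇒ sub: (-2*(-x)) - 4 = -16.
Step 3. [(-2*(-x)) - 4 = -16] -4 is outermost — add 4 both sides ⇒ sub: -2*(-x) = -12.
Step 4. [-2*(-x) = -12] -2·(inner) — divide through by -2. So div: -x = 6.
Step 5. [-x = 6] LHS negated; negate both sides. So neg: x = -6.

Answer: x ∈ {-6}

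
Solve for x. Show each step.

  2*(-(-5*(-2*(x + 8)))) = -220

Step 1. [2*(-(-5*(-2*(x + 8)))) = -220] 2 out front; divide by 2 ⇒ div: -(-5*(-2*(x + 8))) = -110.
Step 2. [-(-5*(-2*(x + 8))) = -110] leading − — multiply by −1, so neg: -5*(-2*(x + 8)) = 110.
Step 3. [-5*(-2*(x + 8)) = 110] leading coefficient -5: divide by -5. So div: -2*(x + 8) = -22.
Step 4. [-2*(x + 8) = -22] LHS = -2·(…); ÷-2 both sides ⇒ div: x + 8 = 11.
Step 5. [x + 8 = 11] the outer +8 inverts by subtracting 8 ⇒ sub: x = 3.

Answer: x ∈ {3}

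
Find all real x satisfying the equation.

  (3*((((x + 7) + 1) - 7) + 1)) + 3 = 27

Step 1. [(3*((((x + 7) + 1) - 7) + 1)) + 3 = 27] common factor 3 (LHS and 27) — divide through. So factor: ((((x + 7) + 1) - 7) + 1) + 1 = 9.
Step 2. [((((x + 7) + 1) - 7) + 1) + 1 = 9] 1 comes off first (subtract 1). So sub: (((x + 7) + 1) - 7) + 1 = 8.
Step 3. [(((x + 7) + 1) - 7) + 1 = 8] subtract 1: x sits inside (… + 1) ⇒ sub: ((x + 7) + 1) - 7 = 7.
Step 4. [((x + 7) + 1) - 7 = 7] 7 comes off first (add 7), so sub: (x + 7) + 1 = 14.
Step 5. [(x + 7) + 1 = 14] the outer +1 inverts by subtracting 1, so sub: x + 7 = 13.
Step 6. [x + 7 = 13] 7 comes off first (subtract 7) ⇒ sub: x = 6.

Answer: x ∈ {6}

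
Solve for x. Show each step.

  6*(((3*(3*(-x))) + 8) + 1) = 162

Step 1. [6*(((3*(3*(-x))) + 8) + 1) = 162] LHS = 6·(…); ÷6 both sides, so div: ((3*(3*(-x))) + 8) + 1 = 27.
Step 2. [((3*(3*(-x))) + 8) + 1 = 27] the outer +1 inverts by subtracting 1 ⇒ sub: (3*(3*(-x))) + 8 = 26.
Step 3. [(3*(3*(-x))) + 8 = 26] +8 is outermost — subtract 8 both sides, so sub: 3*(3*(-x)) = 18.
Step 4. [3*(3*(-x)) = 18] LHS = 3·(…); ÷3 both sides, so div: 3*(-x) = 6.
Step 5. [3*(-x) = 6] leading coefficient 3: divide by 3. So div: -x = 2.
Step 6. [-x = 2] LHS negated; negate both sides. So neg: x = -2.

Answer: x ∈ {-2}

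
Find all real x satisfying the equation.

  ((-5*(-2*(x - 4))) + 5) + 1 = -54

Step 1. [((-5*(-2*(x - 4))) + 5) + 1 = -54] +1 is outermost — subtract 1 both sides, so sub: (-5*(-2*(x - 4))) + 5 = -55.
Step 2. [(-5*(-2*(x - 4))) + 5 = -55] the outer +5 inverts by subtracting 5. So sub: -5*(-2*(x - 4)) = -60.
Step 3. [-5*(-2*(x - 4)) = -60] -5 out front; divide by -5 ⇒ div: -2*(x - 4) = 12.
Step 4. [-2*(x - 4) = 12] -2·(inner) — divide through by -2. So div: x - 4 = -6.
Step 5. [x - 4 = -6] -4 is outermost — add 4 both sides, so sub: x = -2.

Answer: x ∈ {-2}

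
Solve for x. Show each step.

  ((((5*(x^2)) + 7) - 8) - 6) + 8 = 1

Step 1. [((((5*(x^2)) + 7) - 8) - 6) + 8 = 1] the outer +8 inverts by subtracting 8 ⇒ sub: (((5*(x^2)) + 7) - 8) - 6 = -7.
Step 2. [(((5*(x^2)) + 7) - 8) - 6 = -7] 6 comes off first (add 6). So sub: ((5*(x^2)) + 7) - 8 = -1.
Step 3. [((5*(x^2)) + 7) - 8 = -1] 8 comes off first (add 8), so sub: (5*(x^2)) + 7 = 7.
Step 4. [(5*(x^2)) + 7 = 7] peel the +7: subtract 7 from each side. So sub: 5*(x^2) = 0.
Step 5. [5*(x^2) = 0] divide by the outer 5. So div: x^2 = 0.
Step 6. [x^2 = 0] LHS squared, RHS 0 ≥ 0: apply √ (±) ⇒ sqrt: x = 0.

Answer: x ∈ {0}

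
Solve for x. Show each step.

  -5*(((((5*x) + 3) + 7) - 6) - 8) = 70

Step 1. [-5*(((((5*x) + 3) + 7) - 6) - 8) = 70] -5 out front; divide by -5. So div: ((((5*x) + 3) + 7) - 6) - 8 = -14.
Step 2. [((((5*x) + 3) + 7) - 6) - 8 = -14] peel the -8: add 8 from each side, so sub: (((5*x) + 3) + 7) - 6 = -6.
Step 3. [(((5*x) + 3) + 7) - 6 = -6] 6 comes off first (add 6) ⇒ sub: ((5*x) + 3) + 7 = 0.
Step 4. [((5*x) + 3) + 7 = 0] +7 is outermost — subtract 7 both sides, so sub: (5*x) + 3 = -7.
Step 5. [(5*x) + 3 = -7] peel the +3: subtract 3 from each side ⇒ sub: 5*x = -10.
Step 6. [5*x = -10] 5·(inner) — divide through by 5. So div: x = -2.

Answer: x ∈ {-2}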